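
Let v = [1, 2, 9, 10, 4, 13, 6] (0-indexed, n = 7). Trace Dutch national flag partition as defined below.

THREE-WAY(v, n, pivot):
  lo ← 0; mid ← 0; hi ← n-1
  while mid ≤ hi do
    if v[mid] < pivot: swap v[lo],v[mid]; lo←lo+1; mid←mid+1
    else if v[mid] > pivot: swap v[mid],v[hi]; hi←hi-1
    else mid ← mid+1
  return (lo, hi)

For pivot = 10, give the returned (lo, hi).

pivot = 10; lo=0, mid=0, hi=6
v[mid]=1<10: swap v[0],v[0]; lo=1,mid=1 → [1, 2, 9, 10, 4, 13, 6]
v[mid]=2<10: swap v[1],v[1]; lo=2,mid=2 → [1, 2, 9, 10, 4, 13, 6]
v[mid]=9<10: swap v[2],v[2]; lo=3,mid=3 → [1, 2, 9, 10, 4, 13, 6]
v[mid]=10=10: mid=4
v[mid]=4<10: swap v[3],v[4]; lo=4,mid=5 → [1, 2, 9, 4, 10, 13, 6]
v[mid]=13>10: swap v[5],v[6]; hi=5 → [1, 2, 9, 4, 10, 6, 13]
v[mid]=6<10: swap v[4],v[5]; lo=5,mid=6 → [1, 2, 9, 4, 6, 10, 13]
end: lo=5, hi=5; v = [1, 2, 9, 4, 6, 10, 13]

(5, 5)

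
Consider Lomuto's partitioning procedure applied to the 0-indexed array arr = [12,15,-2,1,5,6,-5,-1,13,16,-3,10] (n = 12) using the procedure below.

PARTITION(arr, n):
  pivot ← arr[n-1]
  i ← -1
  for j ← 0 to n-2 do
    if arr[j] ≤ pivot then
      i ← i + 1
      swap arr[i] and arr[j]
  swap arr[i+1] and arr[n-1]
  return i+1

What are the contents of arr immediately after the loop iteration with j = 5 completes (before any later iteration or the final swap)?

[-2,1,5,6,12,15,-5,-1,13,16,-3,10]

pivot = arr[11] = 10; i = -1
j=0: arr[0]=12 > 10 → no swap
j=1: arr[1]=15 > 10 → no swap
j=2: arr[2]=-2 ≤ 10 → i=0, swap arr[0],arr[2] → [-2,15,12,1,5,6,-5,-1,13,16,-3,10]
j=3: arr[3]=1 ≤ 10 → i=1, swap arr[1],arr[3] → [-2,1,12,15,5,6,-5,-1,13,16,-3,10]
j=4: arr[4]=5 ≤ 10 → i=2, swap arr[2],arr[4] → [-2,1,5,15,12,6,-5,-1,13,16,-3,10]
j=5: arr[5]=6 ≤ 10 → i=3, swap arr[3],arr[5] → [-2,1,5,6,12,15,-5,-1,13,16,-3,10]
(after j=5) arr = [-2,1,5,6,12,15,-5,-1,13,16,-3,10]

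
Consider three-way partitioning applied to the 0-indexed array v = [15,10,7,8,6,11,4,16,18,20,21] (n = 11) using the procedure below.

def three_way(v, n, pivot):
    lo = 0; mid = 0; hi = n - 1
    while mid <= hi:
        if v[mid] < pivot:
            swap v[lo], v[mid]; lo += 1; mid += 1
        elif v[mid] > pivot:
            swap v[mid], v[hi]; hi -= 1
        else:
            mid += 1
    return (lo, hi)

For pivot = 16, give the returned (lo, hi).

(7, 7)

pivot = 16; lo=0, mid=0, hi=10
v[mid]=15<16: swap v[0],v[0]; lo=1,mid=1 → [15,10,7,8,6,11,4,16,18,20,21]
v[mid]=10<16: swap v[1],v[1]; lo=2,mid=2 → [15,10,7,8,6,11,4,16,18,20,21]
v[mid]=7<16: swap v[2],v[2]; lo=3,mid=3 → [15,10,7,8,6,11,4,16,18,20,21]
v[mid]=8<16: swap v[3],v[3]; lo=4,mid=4 → [15,10,7,8,6,11,4,16,18,20,21]
v[mid]=6<16: swap v[4],v[4]; lo=5,mid=5 → [15,10,7,8,6,11,4,16,18,20,21]
v[mid]=11<16: swap v[5],v[5]; lo=6,mid=6 → [15,10,7,8,6,11,4,16,18,20,21]
v[mid]=4<16: swap v[6],v[6]; lo=7,mid=7 → [15,10,7,8,6,11,4,16,18,20,21]
v[mid]=16=16: mid=8
v[mid]=18>16: swap v[8],v[10]; hi=9 → [15,10,7,8,6,11,4,16,21,20,18]
v[mid]=21>16: swap v[8],v[9]; hi=8 → [15,10,7,8,6,11,4,16,20,21,18]
v[mid]=20>16: swap v[8],v[8]; hi=7 → [15,10,7,8,6,11,4,16,20,21,18]
end: lo=7, hi=7; v = [15,10,7,8,6,11,4,16,20,21,18]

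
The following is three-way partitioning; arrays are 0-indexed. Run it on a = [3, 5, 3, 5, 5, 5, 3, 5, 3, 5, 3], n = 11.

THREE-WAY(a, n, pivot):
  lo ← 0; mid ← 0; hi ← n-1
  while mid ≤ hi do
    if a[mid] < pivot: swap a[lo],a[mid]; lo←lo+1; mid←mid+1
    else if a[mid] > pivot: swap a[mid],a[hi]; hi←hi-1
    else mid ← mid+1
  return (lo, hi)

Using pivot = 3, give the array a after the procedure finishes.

[3, 3, 3, 3, 3, 5, 5, 5, 5, 5, 5]

lo=0 mid=0 hi=10
3=3: mid=1
5>3: swap(1,10), hi=9 ⇒ [3, 3, 3, 5, 5, 5, 3, 5, 3, 5, 5]
3=3: mid=2
3=3: mid=3
5>3: swap(3,9), hi=8 ⇒ [3, 3, 3, 5, 5, 5, 3, 5, 3, 5, 5]
5>3: swap(3,8), hi=7 ⇒ [3, 3, 3, 3, 5, 5, 3, 5, 5, 5, 5]
3=3: mid=4
5>3: swap(4,7), hi=6 ⇒ [3, 3, 3, 3, 5, 5, 3, 5, 5, 5, 5]
5>3: swap(4,6), hi=5 ⇒ [3, 3, 3, 3, 3, 5, 5, 5, 5, 5, 5]
3=3: mid=5
5>3: swap(5,5), hi=4 ⇒ [3, 3, 3, 3, 3, 5, 5, 5, 5, 5, 5]
done. lo=0 hi=4; a=[3, 3, 3, 3, 3, 5, 5, 5, 5, 5, 5]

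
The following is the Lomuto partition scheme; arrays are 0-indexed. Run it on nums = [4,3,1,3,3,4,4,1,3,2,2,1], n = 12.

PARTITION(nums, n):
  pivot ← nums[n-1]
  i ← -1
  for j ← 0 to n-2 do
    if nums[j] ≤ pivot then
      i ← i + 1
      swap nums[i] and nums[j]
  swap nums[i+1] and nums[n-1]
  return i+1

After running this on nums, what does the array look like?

[1,1,1,3,3,4,4,3,3,2,2,4]

pivot=1, i=-1
j=0: 4>1, skip
j=1: 3>1, skip
j=2: 1≤1, i=0, swap(0,2) ⇒ [1,3,4,3,3,4,4,1,3,2,2,1]
j=3: 3>1, skip
j=4: 3>1, skip
j=5: 4>1, skip
j=6: 4>1, skip
j=7: 1≤1, i=1, swap(1,7) ⇒ [1,1,4,3,3,4,4,3,3,2,2,1]
j=8: 3>1, skip
j=9: 2>1, skip
j=10: 2>1, skip
swap(2,11) ⇒ [1,1,1,3,3,4,4,3,3,2,2,4]; return 2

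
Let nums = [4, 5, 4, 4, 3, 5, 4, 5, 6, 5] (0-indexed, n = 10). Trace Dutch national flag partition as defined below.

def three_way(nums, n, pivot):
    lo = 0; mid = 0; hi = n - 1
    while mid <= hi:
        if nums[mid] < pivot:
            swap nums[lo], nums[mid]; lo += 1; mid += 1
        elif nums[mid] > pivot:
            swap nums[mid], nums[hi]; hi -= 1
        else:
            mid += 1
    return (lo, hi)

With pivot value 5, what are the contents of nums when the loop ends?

pivot = 5; lo=0, mid=0, hi=9
nums[mid]=4<5: swap nums[0],nums[0]; lo=1,mid=1 → [4, 5, 4, 4, 3, 5, 4, 5, 6, 5]
nums[mid]=5=5: mid=2
nums[mid]=4<5: swap nums[1],nums[2]; lo=2,mid=3 → [4, 4, 5, 4, 3, 5, 4, 5, 6, 5]
nums[mid]=4<5: swap nums[2],nums[3]; lo=3,mid=4 → [4, 4, 4, 5, 3, 5, 4, 5, 6, 5]
nums[mid]=3<5: swap nums[3],nums[4]; lo=4,mid=5 → [4, 4, 4, 3, 5, 5, 4, 5, 6, 5]
nums[mid]=5=5: mid=6
nums[mid]=4<5: swap nums[4],nums[6]; lo=5,mid=7 → [4, 4, 4, 3, 4, 5, 5, 5, 6, 5]
nums[mid]=5=5: mid=8
nums[mid]=6>5: swap nums[8],nums[9]; hi=8 → [4, 4, 4, 3, 4, 5, 5, 5, 5, 6]
nums[mid]=5=5: mid=9
end: lo=5, hi=8; nums = [4, 4, 4, 3, 4, 5, 5, 5, 5, 6]

[4, 4, 4, 3, 4, 5, 5, 5, 5, 6]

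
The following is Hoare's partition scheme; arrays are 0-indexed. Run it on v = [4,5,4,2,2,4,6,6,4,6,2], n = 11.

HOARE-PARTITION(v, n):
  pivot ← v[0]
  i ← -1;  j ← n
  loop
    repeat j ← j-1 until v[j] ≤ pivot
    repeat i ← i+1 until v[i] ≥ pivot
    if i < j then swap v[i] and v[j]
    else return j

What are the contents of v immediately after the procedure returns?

pivot=4
j stops at 10 (2), i stops at 0 (4); swap ⇒ [2,5,4,2,2,4,6,6,4,6,4]
j stops at 8 (4), i stops at 1 (5); swap ⇒ [2,4,4,2,2,4,6,6,5,6,4]
j stops at 5 (4), i stops at 2 (4); swap ⇒ [2,4,4,2,2,4,6,6,5,6,4]
j stops at 4, i stops at 5; i≥j ⇒ return 4. v=[2,4,4,2,2,4,6,6,5,6,4]

[2,4,4,2,2,4,6,6,5,6,4]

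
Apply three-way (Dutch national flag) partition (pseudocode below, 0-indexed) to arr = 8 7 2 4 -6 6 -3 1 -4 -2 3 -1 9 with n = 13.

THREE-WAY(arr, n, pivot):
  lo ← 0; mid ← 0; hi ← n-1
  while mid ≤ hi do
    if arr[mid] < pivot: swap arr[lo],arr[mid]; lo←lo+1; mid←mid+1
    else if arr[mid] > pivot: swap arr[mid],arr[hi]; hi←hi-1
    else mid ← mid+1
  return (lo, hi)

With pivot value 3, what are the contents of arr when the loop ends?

pivot = 3; lo=0, mid=0, hi=12
arr[mid]=8>3: swap arr[0],arr[12]; hi=11 → 9 7 2 4 -6 6 -3 1 -4 -2 3 -1 8
arr[mid]=9>3: swap arr[0],arr[11]; hi=10 → -1 7 2 4 -6 6 -3 1 -4 -2 3 9 8
arr[mid]=-1<3: swap arr[0],arr[0]; lo=1,mid=1 → -1 7 2 4 -6 6 -3 1 -4 -2 3 9 8
arr[mid]=7>3: swap arr[1],arr[10]; hi=9 → -1 3 2 4 -6 6 -3 1 -4 -2 7 9 8
arr[mid]=3=3: mid=2
arr[mid]=2<3: swap arr[1],arr[2]; lo=2,mid=3 → -1 2 3 4 -6 6 -3 1 -4 -2 7 9 8
arr[mid]=4>3: swap arr[3],arr[9]; hi=8 → -1 2 3 -2 -6 6 -3 1 -4 4 7 9 8
arr[mid]=-2<3: swap arr[2],arr[3]; lo=3,mid=4 → -1 2 -2 3 -6 6 -3 1 -4 4 7 9 8
arr[mid]=-6<3: swap arr[3],arr[4]; lo=4,mid=5 → -1 2 -2 -6 3 6 -3 1 -4 4 7 9 8
arr[mid]=6>3: swap arr[5],arr[8]; hi=7 → -1 2 -2 -6 3 -4 -3 1 6 4 7 9 8
arr[mid]=-4<3: swap arr[4],arr[5]; lo=5,mid=6 → -1 2 -2 -6 -4 3 -3 1 6 4 7 9 8
arr[mid]=-3<3: swap arr[5],arr[6]; lo=6,mid=7 → -1 2 -2 -6 -4 -3 3 1 6 4 7 9 8
arr[mid]=1<3: swap arr[6],arr[7]; lo=7,mid=8 → -1 2 -2 -6 -4 -3 1 3 6 4 7 9 8
end: lo=7, hi=7; arr = -1 2 -2 -6 -4 -3 1 3 6 4 7 9 8

-1 2 -2 -6 -4 -3 1 3 6 4 7 9 8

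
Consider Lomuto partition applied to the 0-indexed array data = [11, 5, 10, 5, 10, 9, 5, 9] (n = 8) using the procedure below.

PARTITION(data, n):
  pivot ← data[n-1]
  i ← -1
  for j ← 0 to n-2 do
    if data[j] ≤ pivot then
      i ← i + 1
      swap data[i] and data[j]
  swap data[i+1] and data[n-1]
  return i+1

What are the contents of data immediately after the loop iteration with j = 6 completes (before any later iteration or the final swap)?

pivot = data[7] = 9; i = -1
j=0: data[0]=11 > 9 → no swap
j=1: data[1]=5 ≤ 9 → i=0, swap data[0],data[1] → [5, 11, 10, 5, 10, 9, 5, 9]
j=2: data[2]=10 > 9 → no swap
j=3: data[3]=5 ≤ 9 → i=1, swap data[1],data[3] → [5, 5, 10, 11, 10, 9, 5, 9]
j=4: data[4]=10 > 9 → no swap
j=5: data[5]=9 ≤ 9 → i=2, swap data[2],data[5] → [5, 5, 9, 11, 10, 10, 5, 9]
j=6: data[6]=5 ≤ 9 → i=3, swap data[3],data[6] → [5, 5, 9, 5, 10, 10, 11, 9]
(after j=6) data = [5, 5, 9, 5, 10, 10, 11, 9]

[5, 5, 9, 5, 10, 10, 11, 9]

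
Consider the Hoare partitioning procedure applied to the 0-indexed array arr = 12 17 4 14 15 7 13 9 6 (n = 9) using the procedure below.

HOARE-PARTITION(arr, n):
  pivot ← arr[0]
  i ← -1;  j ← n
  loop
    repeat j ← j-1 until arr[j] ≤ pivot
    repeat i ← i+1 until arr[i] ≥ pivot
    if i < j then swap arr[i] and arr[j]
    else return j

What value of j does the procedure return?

pivot = arr[0] = 12; i = -1, j = 9
j→8 (arr[8]=6≤12), i→0 (arr[0]=12≥12); i<j, swap → 6 17 4 14 15 7 13 9 12
j→7 (arr[7]=9≤12), i→1 (arr[1]=17≥12); i<j, swap → 6 9 4 14 15 7 13 17 12
j→5 (arr[5]=7≤12), i→3 (arr[3]=14≥12); i<j, swap → 6 9 4 7 15 14 13 17 12
j→3, i→4; i≥j, return j=3. arr = 6 9 4 7 15 14 13 17 12

3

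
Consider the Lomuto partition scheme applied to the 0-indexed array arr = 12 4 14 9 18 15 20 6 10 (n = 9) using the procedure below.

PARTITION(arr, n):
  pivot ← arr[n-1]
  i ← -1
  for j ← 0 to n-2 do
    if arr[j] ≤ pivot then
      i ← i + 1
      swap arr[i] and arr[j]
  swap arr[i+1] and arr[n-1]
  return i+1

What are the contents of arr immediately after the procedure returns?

4 9 6 10 18 15 20 14 12

pivot=10, i=-1
j=0: 12>10, skip
j=1: 4≤10, i=0, swap(0,1) ⇒ 4 12 14 9 18 15 20 6 10
j=2: 14>10, skip
j=3: 9≤10, i=1, swap(1,3) ⇒ 4 9 14 12 18 15 20 6 10
j=4: 18>10, skip
j=5: 15>10, skip
j=6: 20>10, skip
j=7: 6≤10, i=2, swap(2,7) ⇒ 4 9 6 12 18 15 20 14 10
swap(3,8) ⇒ 4 9 6 10 18 15 20 14 12; return 3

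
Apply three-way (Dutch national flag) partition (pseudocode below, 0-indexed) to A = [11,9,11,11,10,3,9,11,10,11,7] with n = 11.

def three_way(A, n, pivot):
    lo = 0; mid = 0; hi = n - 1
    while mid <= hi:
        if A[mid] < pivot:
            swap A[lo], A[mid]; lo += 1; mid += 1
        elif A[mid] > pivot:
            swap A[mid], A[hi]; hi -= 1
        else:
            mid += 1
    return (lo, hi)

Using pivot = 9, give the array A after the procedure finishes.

pivot = 9; lo=0, mid=0, hi=10
A[mid]=11>9: swap A[0],A[10]; hi=9 → [7,9,11,11,10,3,9,11,10,11,11]
A[mid]=7<9: swap A[0],A[0]; lo=1,mid=1 → [7,9,11,11,10,3,9,11,10,11,11]
A[mid]=9=9: mid=2
A[mid]=11>9: swap A[2],A[9]; hi=8 → [7,9,11,11,10,3,9,11,10,11,11]
A[mid]=11>9: swap A[2],A[8]; hi=7 → [7,9,10,11,10,3,9,11,11,11,11]
A[mid]=10>9: swap A[2],A[7]; hi=6 → [7,9,11,11,10,3,9,10,11,11,11]
A[mid]=11>9: swap A[2],A[6]; hi=5 → [7,9,9,11,10,3,11,10,11,11,11]
A[mid]=9=9: mid=3
A[mid]=11>9: swap A[3],A[5]; hi=4 → [7,9,9,3,10,11,11,10,11,11,11]
A[mid]=3<9: swap A[1],A[3]; lo=2,mid=4 → [7,3,9,9,10,11,11,10,11,11,11]
A[mid]=10>9: swap A[4],A[4]; hi=3 → [7,3,9,9,10,11,11,10,11,11,11]
end: lo=2, hi=3; A = [7,3,9,9,10,11,11,10,11,11,11]

[7,3,9,9,10,11,11,10,11,11,11]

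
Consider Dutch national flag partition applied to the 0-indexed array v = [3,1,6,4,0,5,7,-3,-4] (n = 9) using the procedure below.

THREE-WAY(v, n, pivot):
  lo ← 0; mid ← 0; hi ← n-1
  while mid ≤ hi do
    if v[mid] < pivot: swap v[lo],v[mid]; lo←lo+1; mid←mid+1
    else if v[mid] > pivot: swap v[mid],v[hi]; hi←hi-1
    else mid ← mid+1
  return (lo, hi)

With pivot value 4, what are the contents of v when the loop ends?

pivot = 4; lo=0, mid=0, hi=8
v[mid]=3<4: swap v[0],v[0]; lo=1,mid=1 → [3,1,6,4,0,5,7,-3,-4]
v[mid]=1<4: swap v[1],v[1]; lo=2,mid=2 → [3,1,6,4,0,5,7,-3,-4]
v[mid]=6>4: swap v[2],v[8]; hi=7 → [3,1,-4,4,0,5,7,-3,6]
v[mid]=-4<4: swap v[2],v[2]; lo=3,mid=3 → [3,1,-4,4,0,5,7,-3,6]
v[mid]=4=4: mid=4
v[mid]=0<4: swap v[3],v[4]; lo=4,mid=5 → [3,1,-4,0,4,5,7,-3,6]
v[mid]=5>4: swap v[5],v[7]; hi=6 → [3,1,-4,0,4,-3,7,5,6]
v[mid]=-3<4: swap v[4],v[5]; lo=5,mid=6 → [3,1,-4,0,-3,4,7,5,6]
v[mid]=7>4: swap v[6],v[6]; hi=5 → [3,1,-4,0,-3,4,7,5,6]
end: lo=5, hi=5; v = [3,1,-4,0,-3,4,7,5,6]

[3,1,-4,0,-3,4,7,5,6]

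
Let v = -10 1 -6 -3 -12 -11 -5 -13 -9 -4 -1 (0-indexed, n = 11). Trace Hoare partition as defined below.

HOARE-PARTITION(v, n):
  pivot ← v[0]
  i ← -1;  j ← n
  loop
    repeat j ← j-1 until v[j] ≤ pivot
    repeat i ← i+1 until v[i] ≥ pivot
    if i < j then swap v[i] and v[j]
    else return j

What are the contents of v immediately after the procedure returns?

-13 -11 -12 -3 -6 1 -5 -10 -9 -4 -1

pivot=-10
j stops at 7 (-13), i stops at 0 (-10); swap ⇒ -13 1 -6 -3 -12 -11 -5 -10 -9 -4 -1
j stops at 5 (-11), i stops at 1 (1); swap ⇒ -13 -11 -6 -3 -12 1 -5 -10 -9 -4 -1
j stops at 4 (-12), i stops at 2 (-6); swap ⇒ -13 -11 -12 -3 -6 1 -5 -10 -9 -4 -1
j stops at 2, i stops at 3; i≥j ⇒ return 2. v=-13 -11 -12 -3 -6 1 -5 -10 -9 -4 -1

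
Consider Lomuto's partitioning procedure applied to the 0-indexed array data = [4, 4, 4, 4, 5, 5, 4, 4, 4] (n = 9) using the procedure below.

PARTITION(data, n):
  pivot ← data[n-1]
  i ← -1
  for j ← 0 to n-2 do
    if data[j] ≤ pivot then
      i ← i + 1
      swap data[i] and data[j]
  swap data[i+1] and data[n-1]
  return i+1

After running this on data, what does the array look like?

pivot=4, i=-1
j=0: 4≤4, i=0, swap(0,0) ⇒ [4, 4, 4, 4, 5, 5, 4, 4, 4]
j=1: 4≤4, i=1, swap(1,1) ⇒ [4, 4, 4, 4, 5, 5, 4, 4, 4]
j=2: 4≤4, i=2, swap(2,2) ⇒ [4, 4, 4, 4, 5, 5, 4, 4, 4]
j=3: 4≤4, i=3, swap(3,3) ⇒ [4, 4, 4, 4, 5, 5, 4, 4, 4]
j=4: 5>4, skip
j=5: 5>4, skip
j=6: 4≤4, i=4, swap(4,6) ⇒ [4, 4, 4, 4, 4, 5, 5, 4, 4]
j=7: 4≤4, i=5, swap(5,7) ⇒ [4, 4, 4, 4, 4, 4, 5, 5, 4]
swap(6,8) ⇒ [4, 4, 4, 4, 4, 4, 4, 5, 5]; return 6

[4, 4, 4, 4, 4, 4, 4, 5, 5]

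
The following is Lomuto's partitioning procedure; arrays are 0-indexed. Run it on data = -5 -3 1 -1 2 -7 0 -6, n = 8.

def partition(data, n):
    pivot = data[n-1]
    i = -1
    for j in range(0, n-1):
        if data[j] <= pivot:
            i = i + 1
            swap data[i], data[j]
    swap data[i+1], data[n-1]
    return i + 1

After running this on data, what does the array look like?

pivot = data[7] = -6; i = -1
j=0: data[0]=-5 > -6 → no swap
j=1: data[1]=-3 > -6 → no swap
j=2: data[2]=1 > -6 → no swap
j=3: data[3]=-1 > -6 → no swap
j=4: data[4]=2 > -6 → no swap
j=5: data[5]=-7 ≤ -6 → i=0, swap data[0],data[5] → -7 -3 1 -1 2 -5 0 -6
j=6: data[6]=0 > -6 → no swap
final swap data[1],data[7] → -7 -6 1 -1 2 -5 0 -3; return 1

-7 -6 1 -1 2 -5 0 -3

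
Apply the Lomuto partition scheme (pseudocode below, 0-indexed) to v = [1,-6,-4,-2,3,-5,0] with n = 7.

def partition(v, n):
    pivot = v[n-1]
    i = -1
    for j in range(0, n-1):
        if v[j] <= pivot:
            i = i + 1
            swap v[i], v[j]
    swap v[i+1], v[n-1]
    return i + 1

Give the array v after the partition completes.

pivot=0, i=-1
j=0: 1>0, skip
j=1: -6≤0, i=0, swap(0,1) ⇒ [-6,1,-4,-2,3,-5,0]
j=2: -4≤0, i=1, swap(1,2) ⇒ [-6,-4,1,-2,3,-5,0]
j=3: -2≤0, i=2, swap(2,3) ⇒ [-6,-4,-2,1,3,-5,0]
j=4: 3>0, skip
j=5: -5≤0, i=3, swap(3,5) ⇒ [-6,-4,-2,-5,3,1,0]
swap(4,6) ⇒ [-6,-4,-2,-5,0,1,3]; return 4

[-6,-4,-2,-5,0,1,3]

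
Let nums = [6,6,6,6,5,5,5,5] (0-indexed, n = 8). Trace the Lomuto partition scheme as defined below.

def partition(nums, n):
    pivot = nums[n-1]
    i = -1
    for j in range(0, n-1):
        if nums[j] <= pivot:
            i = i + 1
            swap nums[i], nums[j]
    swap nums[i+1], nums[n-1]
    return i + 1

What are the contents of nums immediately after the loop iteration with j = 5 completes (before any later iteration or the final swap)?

pivot = nums[7] = 5; i = -1
j=0: nums[0]=6 > 5 → no swap
j=1: nums[1]=6 > 5 → no swap
j=2: nums[2]=6 > 5 → no swap
j=3: nums[3]=6 > 5 → no swap
j=4: nums[4]=5 ≤ 5 → i=0, swap nums[0],nums[4] → [5,6,6,6,6,5,5,5]
j=5: nums[5]=5 ≤ 5 → i=1, swap nums[1],nums[5] → [5,5,6,6,6,6,5,5]
(after j=5) nums = [5,5,6,6,6,6,5,5]

[5,5,6,6,6,6,5,5]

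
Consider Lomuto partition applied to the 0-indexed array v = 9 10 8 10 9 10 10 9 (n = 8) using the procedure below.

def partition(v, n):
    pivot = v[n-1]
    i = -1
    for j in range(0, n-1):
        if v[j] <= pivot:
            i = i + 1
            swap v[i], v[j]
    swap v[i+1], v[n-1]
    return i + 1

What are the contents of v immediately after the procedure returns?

9 8 9 9 10 10 10 10

pivot = v[7] = 9; i = -1
j=0: v[0]=9 ≤ 9 → i=0, swap v[0],v[0] (no change) → 9 10 8 10 9 10 10 9
j=1: v[1]=10 > 9 → no swap
j=2: v[2]=8 ≤ 9 → i=1, swap v[1],v[2] → 9 8 10 10 9 10 10 9
j=3: v[3]=10 > 9 → no swap
j=4: v[4]=9 ≤ 9 → i=2, swap v[2],v[4] → 9 8 9 10 10 10 10 9
j=5: v[5]=10 > 9 → no swap
j=6: v[6]=10 > 9 → no swap
final swap v[3],v[7] → 9 8 9 9 10 10 10 10; return 3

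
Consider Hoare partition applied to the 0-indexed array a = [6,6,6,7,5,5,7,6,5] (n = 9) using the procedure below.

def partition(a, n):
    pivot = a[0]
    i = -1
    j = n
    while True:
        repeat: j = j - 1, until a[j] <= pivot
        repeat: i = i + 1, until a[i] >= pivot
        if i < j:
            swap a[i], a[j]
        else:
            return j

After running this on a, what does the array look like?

pivot=6
j stops at 8 (5), i stops at 0 (6); swap ⇒ [5,6,6,7,5,5,7,6,6]
j stops at 7 (6), i stops at 1 (6); swap ⇒ [5,6,6,7,5,5,7,6,6]
j stops at 5 (5), i stops at 2 (6); swap ⇒ [5,6,5,7,5,6,7,6,6]
j stops at 4 (5), i stops at 3 (7); swap ⇒ [5,6,5,5,7,6,7,6,6]
j stops at 3, i stops at 4; i≥j ⇒ return 3. a=[5,6,5,5,7,6,7,6,6]

[5,6,5,5,7,6,7,6,6]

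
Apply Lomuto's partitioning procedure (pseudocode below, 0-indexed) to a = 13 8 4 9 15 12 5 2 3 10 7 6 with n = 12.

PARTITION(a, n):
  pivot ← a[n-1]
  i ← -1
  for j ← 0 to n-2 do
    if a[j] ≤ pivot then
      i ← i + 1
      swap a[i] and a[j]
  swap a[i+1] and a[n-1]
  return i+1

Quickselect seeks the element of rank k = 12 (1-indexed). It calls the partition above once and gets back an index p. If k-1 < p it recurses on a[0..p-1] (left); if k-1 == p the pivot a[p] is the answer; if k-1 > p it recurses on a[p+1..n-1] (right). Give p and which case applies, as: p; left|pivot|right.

4; right

pivot = a[11] = 6; i = -1
j=0: a[0]=13 > 6 → no swap
j=1: a[1]=8 > 6 → no swap
j=2: a[2]=4 ≤ 6 → i=0, swap a[0],a[2] → 4 8 13 9 15 12 5 2 3 10 7 6
j=3: a[3]=9 > 6 → no swap
j=4: a[4]=15 > 6 → no swap
j=5: a[5]=12 > 6 → no swap
j=6: a[6]=5 ≤ 6 → i=1, swap a[1],a[6] → 4 5 13 9 15 12 8 2 3 10 7 6
j=7: a[7]=2 ≤ 6 → i=2, swap a[2],a[7] → 4 5 2 9 15 12 8 13 3 10 7 6
j=8: a[8]=3 ≤ 6 → i=3, swap a[3],a[8] → 4 5 2 3 15 12 8 13 9 10 7 6
j=9: a[9]=10 > 6 → no swap
j=10: a[10]=7 > 6 → no swap
final swap a[4],a[11] → 4 5 2 3 6 12 8 13 9 10 7 15; return 4
p = 4; k-1 = 11 > 4 ⇒ right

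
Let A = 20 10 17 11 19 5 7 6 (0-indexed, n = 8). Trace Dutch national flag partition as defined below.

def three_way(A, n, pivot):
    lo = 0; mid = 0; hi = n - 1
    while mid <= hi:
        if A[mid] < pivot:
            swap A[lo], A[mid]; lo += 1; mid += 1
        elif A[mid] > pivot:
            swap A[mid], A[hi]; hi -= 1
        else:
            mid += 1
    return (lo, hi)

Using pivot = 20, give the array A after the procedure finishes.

10 17 11 19 5 7 6 20

pivot = 20; lo=0, mid=0, hi=7
A[mid]=20=20: mid=1
A[mid]=10<20: swap A[0],A[1]; lo=1,mid=2 → 10 20 17 11 19 5 7 6
A[mid]=17<20: swap A[1],A[2]; lo=2,mid=3 → 10 17 20 11 19 5 7 6
A[mid]=11<20: swap A[2],A[3]; lo=3,mid=4 → 10 17 11 20 19 5 7 6
A[mid]=19<20: swap A[3],A[4]; lo=4,mid=5 → 10 17 11 19 20 5 7 6
A[mid]=5<20: swap A[4],A[5]; lo=5,mid=6 → 10 17 11 19 5 20 7 6
A[mid]=7<20: swap A[5],A[6]; lo=6,mid=7 → 10 17 11 19 5 7 20 6
A[mid]=6<20: swap A[6],A[7]; lo=7,mid=8 → 10 17 11 19 5 7 6 20
end: lo=7, hi=7; A = 10 17 11 19 5 7 6 20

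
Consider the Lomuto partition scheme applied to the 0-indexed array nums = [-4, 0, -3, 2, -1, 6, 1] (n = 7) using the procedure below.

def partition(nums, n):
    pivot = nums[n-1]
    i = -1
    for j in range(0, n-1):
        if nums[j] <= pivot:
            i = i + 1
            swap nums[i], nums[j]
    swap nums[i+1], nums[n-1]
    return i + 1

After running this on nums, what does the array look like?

pivot = nums[6] = 1; i = -1
j=0: nums[0]=-4 ≤ 1 → i=0, swap nums[0],nums[0] (no change) → [-4, 0, -3, 2, -1, 6, 1]
j=1: nums[1]=0 ≤ 1 → i=1, swap nums[1],nums[1] (no change) → [-4, 0, -3, 2, -1, 6, 1]
j=2: nums[2]=-3 ≤ 1 → i=2, swap nums[2],nums[2] (no change) → [-4, 0, -3, 2, -1, 6, 1]
j=3: nums[3]=2 > 1 → no swap
j=4: nums[4]=-1 ≤ 1 → i=3, swap nums[3],nums[4] → [-4, 0, -3, -1, 2, 6, 1]
j=5: nums[5]=6 > 1 → no swap
final swap nums[4],nums[6] → [-4, 0, -3, -1, 1, 6, 2]; return 4

[-4, 0, -3, -1, 1, 6, 2]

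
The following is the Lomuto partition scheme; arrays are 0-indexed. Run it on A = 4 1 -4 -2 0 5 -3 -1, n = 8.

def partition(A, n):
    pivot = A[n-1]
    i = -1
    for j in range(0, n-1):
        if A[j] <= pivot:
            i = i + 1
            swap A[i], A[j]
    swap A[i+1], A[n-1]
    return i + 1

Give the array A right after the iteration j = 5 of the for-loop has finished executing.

pivot = A[7] = -1; i = -1
j=0: A[0]=4 > -1 → no swap
j=1: A[1]=1 > -1 → no swap
j=2: A[2]=-4 ≤ -1 → i=0, swap A[0],A[2] → -4 1 4 -2 0 5 -3 -1
j=3: A[3]=-2 ≤ -1 → i=1, swap A[1],A[3] → -4 -2 4 1 0 5 -3 -1
j=4: A[4]=0 > -1 → no swap
j=5: A[5]=5 > -1 → no swap
(after j=5) A = -4 -2 4 1 0 5 -3 -1

-4 -2 4 1 0 5 -3 -1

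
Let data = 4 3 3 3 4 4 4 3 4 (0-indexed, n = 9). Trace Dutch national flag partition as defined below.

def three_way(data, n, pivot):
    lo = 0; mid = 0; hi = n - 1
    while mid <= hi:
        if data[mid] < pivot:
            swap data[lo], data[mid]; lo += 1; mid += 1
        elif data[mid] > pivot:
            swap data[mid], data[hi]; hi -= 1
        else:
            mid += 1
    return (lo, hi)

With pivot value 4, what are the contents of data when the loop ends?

pivot = 4; lo=0, mid=0, hi=8
data[mid]=4=4: mid=1
data[mid]=3<4: swap data[0],data[1]; lo=1,mid=2 → 3 4 3 3 4 4 4 3 4
data[mid]=3<4: swap data[1],data[2]; lo=2,mid=3 → 3 3 4 3 4 4 4 3 4
data[mid]=3<4: swap data[2],data[3]; lo=3,mid=4 → 3 3 3 4 4 4 4 3 4
data[mid]=4=4: mid=5
data[mid]=4=4: mid=6
data[mid]=4=4: mid=7
data[mid]=3<4: swap data[3],data[7]; lo=4,mid=8 → 3 3 3 3 4 4 4 4 4
data[mid]=4=4: mid=9
end: lo=4, hi=8; data = 3 3 3 3 4 4 4 4 4

3 3 3 3 4 4 4 4 4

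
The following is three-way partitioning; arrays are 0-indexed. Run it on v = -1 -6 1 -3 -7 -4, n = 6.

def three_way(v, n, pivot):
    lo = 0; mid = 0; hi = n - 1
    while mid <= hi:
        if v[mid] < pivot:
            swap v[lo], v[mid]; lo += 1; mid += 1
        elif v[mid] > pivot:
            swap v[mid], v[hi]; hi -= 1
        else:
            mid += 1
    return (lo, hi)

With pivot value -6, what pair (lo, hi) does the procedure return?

pivot = -6; lo=0, mid=0, hi=5
v[mid]=-1>-6: swap v[0],v[5]; hi=4 → -4 -6 1 -3 -7 -1
v[mid]=-4>-6: swap v[0],v[4]; hi=3 → -7 -6 1 -3 -4 -1
v[mid]=-7<-6: swap v[0],v[0]; lo=1,mid=1 → -7 -6 1 -3 -4 -1
v[mid]=-6=-6: mid=2
v[mid]=1>-6: swap v[2],v[3]; hi=2 → -7 -6 -3 1 -4 -1
v[mid]=-3>-6: swap v[2],v[2]; hi=1 → -7 -6 -3 1 -4 -1
end: lo=1, hi=1; v = -7 -6 -3 1 -4 -1

(1, 1)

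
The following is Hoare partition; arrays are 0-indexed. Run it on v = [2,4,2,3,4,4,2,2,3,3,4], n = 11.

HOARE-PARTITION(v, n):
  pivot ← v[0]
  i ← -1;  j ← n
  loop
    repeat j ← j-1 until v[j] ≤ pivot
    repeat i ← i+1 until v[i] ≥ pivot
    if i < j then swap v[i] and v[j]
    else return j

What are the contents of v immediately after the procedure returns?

pivot = v[0] = 2; i = -1, j = 11
j→7 (v[7]=2≤2), i→0 (v[0]=2≥2); i<j, swap → [2,4,2,3,4,4,2,2,3,3,4]
j→6 (v[6]=2≤2), i→1 (v[1]=4≥2); i<j, swap → [2,2,2,3,4,4,4,2,3,3,4]
j→2, i→2; i≥j, return j=2. v = [2,2,2,3,4,4,4,2,3,3,4]

[2,2,2,3,4,4,4,2,3,3,4]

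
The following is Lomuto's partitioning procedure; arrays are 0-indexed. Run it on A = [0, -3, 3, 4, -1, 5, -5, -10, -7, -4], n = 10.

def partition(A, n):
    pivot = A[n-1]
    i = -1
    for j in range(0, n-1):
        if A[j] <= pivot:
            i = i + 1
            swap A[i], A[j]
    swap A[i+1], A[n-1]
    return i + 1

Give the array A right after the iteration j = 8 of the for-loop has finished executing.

pivot=-4, i=-1
j=0: 0>-4, skip
j=1: -3>-4, skip
j=2: 3>-4, skip
j=3: 4>-4, skip
j=4: -1>-4, skip
j=5: 5>-4, skip
j=6: -5≤-4, i=0, swap(0,6) ⇒ [-5, -3, 3, 4, -1, 5, 0, -10, -7, -4]
j=7: -10≤-4, i=1, swap(1,7) ⇒ [-5, -10, 3, 4, -1, 5, 0, -3, -7, -4]
j=8: -7≤-4, i=2, swap(2,8) ⇒ [-5, -10, -7, 4, -1, 5, 0, -3, 3, -4]
(after j=8) A = [-5, -10, -7, 4, -1, 5, 0, -3, 3, -4]

[-5, -10, -7, 4, -1, 5, 0, -3, 3, -4]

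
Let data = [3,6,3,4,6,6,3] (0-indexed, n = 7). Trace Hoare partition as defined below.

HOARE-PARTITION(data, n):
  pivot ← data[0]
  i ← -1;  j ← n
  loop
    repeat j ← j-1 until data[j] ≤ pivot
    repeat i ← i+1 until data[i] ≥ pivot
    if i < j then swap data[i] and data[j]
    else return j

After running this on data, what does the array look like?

[3,3,6,4,6,6,3]

pivot=3
j stops at 6 (3), i stops at 0 (3); swap ⇒ [3,6,3,4,6,6,3]
j stops at 2 (3), i stops at 1 (6); swap ⇒ [3,3,6,4,6,6,3]
j stops at 1, i stops at 2; i≥j ⇒ return 1. data=[3,3,6,4,6,6,3]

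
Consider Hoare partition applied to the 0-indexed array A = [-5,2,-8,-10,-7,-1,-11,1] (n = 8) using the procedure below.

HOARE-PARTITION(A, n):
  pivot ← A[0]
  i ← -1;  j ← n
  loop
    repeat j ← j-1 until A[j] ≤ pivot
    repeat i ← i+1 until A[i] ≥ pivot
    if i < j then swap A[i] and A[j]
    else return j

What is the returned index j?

pivot=-5
j stops at 6 (-11), i stops at 0 (-5); swap ⇒ [-11,2,-8,-10,-7,-1,-5,1]
j stops at 4 (-7), i stops at 1 (2); swap ⇒ [-11,-7,-8,-10,2,-1,-5,1]
j stops at 3, i stops at 4; i≥j ⇒ return 3. A=[-11,-7,-8,-10,2,-1,-5,1]

3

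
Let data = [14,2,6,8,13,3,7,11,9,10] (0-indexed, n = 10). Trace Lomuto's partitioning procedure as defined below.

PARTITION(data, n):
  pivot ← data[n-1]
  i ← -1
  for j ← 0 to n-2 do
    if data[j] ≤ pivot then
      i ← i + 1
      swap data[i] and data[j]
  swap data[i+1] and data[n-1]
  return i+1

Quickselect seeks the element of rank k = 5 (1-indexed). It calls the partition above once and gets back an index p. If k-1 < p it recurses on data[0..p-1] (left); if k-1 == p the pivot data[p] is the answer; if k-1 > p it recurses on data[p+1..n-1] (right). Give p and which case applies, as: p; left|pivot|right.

6; left

pivot = data[9] = 10; i = -1
j=0: data[0]=14 > 10 → no swap
j=1: data[1]=2 ≤ 10 → i=0, swap data[0],data[1] → [2,14,6,8,13,3,7,11,9,10]
j=2: data[2]=6 ≤ 10 → i=1, swap data[1],data[2] → [2,6,14,8,13,3,7,11,9,10]
j=3: data[3]=8 ≤ 10 → i=2, swap data[2],data[3] → [2,6,8,14,13,3,7,11,9,10]
j=4: data[4]=13 > 10 → no swap
j=5: data[5]=3 ≤ 10 → i=3, swap data[3],data[5] → [2,6,8,3,13,14,7,11,9,10]
j=6: data[6]=7 ≤ 10 → i=4, swap data[4],data[6] → [2,6,8,3,7,14,13,11,9,10]
j=7: data[7]=11 > 10 → no swap
j=8: data[8]=9 ≤ 10 → i=5, swap data[5],data[8] → [2,6,8,3,7,9,13,11,14,10]
final swap data[6],data[9] → [2,6,8,3,7,9,10,11,14,13]; return 6
p = 6; k-1 = 4 < 6 ⇒ left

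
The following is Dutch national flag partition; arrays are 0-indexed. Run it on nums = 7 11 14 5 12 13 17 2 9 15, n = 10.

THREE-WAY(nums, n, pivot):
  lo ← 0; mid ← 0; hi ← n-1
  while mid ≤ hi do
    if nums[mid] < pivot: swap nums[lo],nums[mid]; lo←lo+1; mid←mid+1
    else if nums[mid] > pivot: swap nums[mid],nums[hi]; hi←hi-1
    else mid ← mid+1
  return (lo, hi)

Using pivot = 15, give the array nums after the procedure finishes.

pivot = 15; lo=0, mid=0, hi=9
nums[mid]=7<15: swap nums[0],nums[0]; lo=1,mid=1 → 7 11 14 5 12 13 17 2 9 15
nums[mid]=11<15: swap nums[1],nums[1]; lo=2,mid=2 → 7 11 14 5 12 13 17 2 9 15
nums[mid]=14<15: swap nums[2],nums[2]; lo=3,mid=3 → 7 11 14 5 12 13 17 2 9 15
nums[mid]=5<15: swap nums[3],nums[3]; lo=4,mid=4 → 7 11 14 5 12 13 17 2 9 15
nums[mid]=12<15: swap nums[4],nums[4]; lo=5,mid=5 → 7 11 14 5 12 13 17 2 9 15
nums[mid]=13<15: swap nums[5],nums[5]; lo=6,mid=6 → 7 11 14 5 12 13 17 2 9 15
nums[mid]=17>15: swap nums[6],nums[9]; hi=8 → 7 11 14 5 12 13 15 2 9 17
nums[mid]=15=15: mid=7
nums[mid]=2<15: swap nums[6],nums[7]; lo=7,mid=8 → 7 11 14 5 12 13 2 15 9 17
nums[mid]=9<15: swap nums[7],nums[8]; lo=8,mid=9 → 7 11 14 5 12 13 2 9 15 17
end: lo=8, hi=8; nums = 7 11 14 5 12 13 2 9 15 17

7 11 14 5 12 13 2 9 15 17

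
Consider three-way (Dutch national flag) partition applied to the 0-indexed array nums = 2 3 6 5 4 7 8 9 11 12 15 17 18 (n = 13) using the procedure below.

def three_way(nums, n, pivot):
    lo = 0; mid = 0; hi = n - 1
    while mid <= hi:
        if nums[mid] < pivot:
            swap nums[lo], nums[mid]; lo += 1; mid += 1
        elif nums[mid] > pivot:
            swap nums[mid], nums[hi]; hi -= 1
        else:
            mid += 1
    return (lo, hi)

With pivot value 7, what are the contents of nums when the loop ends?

2 3 6 5 4 7 9 11 12 15 17 18 8

pivot = 7; lo=0, mid=0, hi=12
nums[mid]=2<7: swap nums[0],nums[0]; lo=1,mid=1 → 2 3 6 5 4 7 8 9 11 12 15 17 18
nums[mid]=3<7: swap nums[1],nums[1]; lo=2,mid=2 → 2 3 6 5 4 7 8 9 11 12 15 17 18
nums[mid]=6<7: swap nums[2],nums[2]; lo=3,mid=3 → 2 3 6 5 4 7 8 9 11 12 15 17 18
nums[mid]=5<7: swap nums[3],nums[3]; lo=4,mid=4 → 2 3 6 5 4 7 8 9 11 12 15 17 18
nums[mid]=4<7: swap nums[4],nums[4]; lo=5,mid=5 → 2 3 6 5 4 7 8 9 11 12 15 17 18
nums[mid]=7=7: mid=6
nums[mid]=8>7: swap nums[6],nums[12]; hi=11 → 2 3 6 5 4 7 18 9 11 12 15 17 8
nums[mid]=18>7: swap nums[6],nums[11]; hi=10 → 2 3 6 5 4 7 17 9 11 12 15 18 8
nums[mid]=17>7: swap nums[6],nums[10]; hi=9 → 2 3 6 5 4 7 15 9 11 12 17 18 8
nums[mid]=15>7: swap nums[6],nums[9]; hi=8 → 2 3 6 5 4 7 12 9 11 15 17 18 8
nums[mid]=12>7: swap nums[6],nums[8]; hi=7 → 2 3 6 5 4 7 11 9 12 15 17 18 8
nums[mid]=11>7: swap nums[6],nums[7]; hi=6 → 2 3 6 5 4 7 9 11 12 15 17 18 8
nums[mid]=9>7: swap nums[6],nums[6]; hi=5 → 2 3 6 5 4 7 9 11 12 15 17 18 8
end: lo=5, hi=5; nums = 2 3 6 5 4 7 9 11 12 15 17 18 8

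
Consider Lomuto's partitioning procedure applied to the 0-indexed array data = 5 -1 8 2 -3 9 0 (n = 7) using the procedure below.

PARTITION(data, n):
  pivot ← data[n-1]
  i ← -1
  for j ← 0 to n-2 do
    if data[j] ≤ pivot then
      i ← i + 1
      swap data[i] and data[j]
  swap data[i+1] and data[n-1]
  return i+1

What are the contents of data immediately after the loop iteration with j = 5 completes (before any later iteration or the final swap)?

-1 -3 8 2 5 9 0

pivot = data[6] = 0; i = -1
j=0: data[0]=5 > 0 → no swap
j=1: data[1]=-1 ≤ 0 → i=0, swap data[0],data[1] → -1 5 8 2 -3 9 0
j=2: data[2]=8 > 0 → no swap
j=3: data[3]=2 > 0 → no swap
j=4: data[4]=-3 ≤ 0 → i=1, swap data[1],data[4] → -1 -3 8 2 5 9 0
j=5: data[5]=9 > 0 → no swap
(after j=5) data = -1 -3 8 2 5 9 0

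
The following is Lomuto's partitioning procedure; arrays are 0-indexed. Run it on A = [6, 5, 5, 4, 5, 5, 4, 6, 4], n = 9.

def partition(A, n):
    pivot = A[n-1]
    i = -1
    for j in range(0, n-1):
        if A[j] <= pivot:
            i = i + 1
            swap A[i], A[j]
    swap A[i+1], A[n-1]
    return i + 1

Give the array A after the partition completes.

[4, 4, 4, 6, 5, 5, 5, 6, 5]

pivot = A[8] = 4; i = -1
j=0: A[0]=6 > 4 → no swap
j=1: A[1]=5 > 4 → no swap
j=2: A[2]=5 > 4 → no swap
j=3: A[3]=4 ≤ 4 → i=0, swap A[0],A[3] → [4, 5, 5, 6, 5, 5, 4, 6, 4]
j=4: A[4]=5 > 4 → no swap
j=5: A[5]=5 > 4 → no swap
j=6: A[6]=4 ≤ 4 → i=1, swap A[1],A[6] → [4, 4, 5, 6, 5, 5, 5, 6, 4]
j=7: A[7]=6 > 4 → no swap
final swap A[2],A[8] → [4, 4, 4, 6, 5, 5, 5, 6, 5]; return 2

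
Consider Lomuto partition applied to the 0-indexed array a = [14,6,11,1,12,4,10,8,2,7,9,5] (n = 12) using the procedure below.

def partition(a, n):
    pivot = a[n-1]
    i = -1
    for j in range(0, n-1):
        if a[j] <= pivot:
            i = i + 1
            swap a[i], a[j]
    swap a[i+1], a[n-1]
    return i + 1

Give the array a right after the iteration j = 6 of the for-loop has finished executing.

pivot = a[11] = 5; i = -1
j=0: a[0]=14 > 5 → no swap
j=1: a[1]=6 > 5 → no swap
j=2: a[2]=11 > 5 → no swap
j=3: a[3]=1 ≤ 5 → i=0, swap a[0],a[3] → [1,6,11,14,12,4,10,8,2,7,9,5]
j=4: a[4]=12 > 5 → no swap
j=5: a[5]=4 ≤ 5 → i=1, swap a[1],a[5] → [1,4,11,14,12,6,10,8,2,7,9,5]
j=6: a[6]=10 > 5 → no swap
(after j=6) a = [1,4,11,14,12,6,10,8,2,7,9,5]

[1,4,11,14,12,6,10,8,2,7,9,5]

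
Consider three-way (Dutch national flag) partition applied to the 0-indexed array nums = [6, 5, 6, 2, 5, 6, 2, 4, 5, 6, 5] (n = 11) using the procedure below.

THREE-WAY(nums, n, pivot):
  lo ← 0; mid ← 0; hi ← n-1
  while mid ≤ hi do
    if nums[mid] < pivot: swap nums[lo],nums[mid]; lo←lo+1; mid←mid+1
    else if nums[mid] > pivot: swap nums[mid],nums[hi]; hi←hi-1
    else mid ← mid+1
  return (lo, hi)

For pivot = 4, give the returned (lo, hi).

(2, 2)

pivot = 4; lo=0, mid=0, hi=10
nums[mid]=6>4: swap nums[0],nums[10]; hi=9 → [5, 5, 6, 2, 5, 6, 2, 4, 5, 6, 6]
nums[mid]=5>4: swap nums[0],nums[9]; hi=8 → [6, 5, 6, 2, 5, 6, 2, 4, 5, 5, 6]
nums[mid]=6>4: swap nums[0],nums[8]; hi=7 → [5, 5, 6, 2, 5, 6, 2, 4, 6, 5, 6]
nums[mid]=5>4: swap nums[0],nums[7]; hi=6 → [4, 5, 6, 2, 5, 6, 2, 5, 6, 5, 6]
nums[mid]=4=4: mid=1
nums[mid]=5>4: swap nums[1],nums[6]; hi=5 → [4, 2, 6, 2, 5, 6, 5, 5, 6, 5, 6]
nums[mid]=2<4: swap nums[0],nums[1]; lo=1,mid=2 → [2, 4, 6, 2, 5, 6, 5, 5, 6, 5, 6]
nums[mid]=6>4: swap nums[2],nums[5]; hi=4 → [2, 4, 6, 2, 5, 6, 5, 5, 6, 5, 6]
nums[mid]=6>4: swap nums[2],nums[4]; hi=3 → [2, 4, 5, 2, 6, 6, 5, 5, 6, 5, 6]
nums[mid]=5>4: swap nums[2],nums[3]; hi=2 → [2, 4, 2, 5, 6, 6, 5, 5, 6, 5, 6]
nums[mid]=2<4: swap nums[1],nums[2]; lo=2,mid=3 → [2, 2, 4, 5, 6, 6, 5, 5, 6, 5, 6]
end: lo=2, hi=2; nums = [2, 2, 4, 5, 6, 6, 5, 5, 6, 5, 6]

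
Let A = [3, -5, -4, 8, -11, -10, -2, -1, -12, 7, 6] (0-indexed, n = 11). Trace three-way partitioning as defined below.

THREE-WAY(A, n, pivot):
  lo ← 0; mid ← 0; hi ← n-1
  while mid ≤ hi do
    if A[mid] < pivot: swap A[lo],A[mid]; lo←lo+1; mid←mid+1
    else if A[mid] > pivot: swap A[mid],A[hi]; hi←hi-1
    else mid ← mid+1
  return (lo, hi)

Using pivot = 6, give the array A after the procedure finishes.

[3, -5, -4, -11, -10, -2, -1, -12, 6, 7, 8]

lo=0 mid=0 hi=10
3<6: swap(0,0), lo=1 mid=1 ⇒ [3, -5, -4, 8, -11, -10, -2, -1, -12, 7, 6]
-5<6: swap(1,1), lo=2 mid=2 ⇒ [3, -5, -4, 8, -11, -10, -2, -1, -12, 7, 6]
-4<6: swap(2,2), lo=3 mid=3 ⇒ [3, -5, -4, 8, -11, -10, -2, -1, -12, 7, 6]
8>6: swap(3,10), hi=9 ⇒ [3, -5, -4, 6, -11, -10, -2, -1, -12, 7, 8]
6=6: mid=4
-11<6: swap(3,4), lo=4 mid=5 ⇒ [3, -5, -4, -11, 6, -10, -2, -1, -12, 7, 8]
-10<6: swap(4,5), lo=5 mid=6 ⇒ [3, -5, -4, -11, -10, 6, -2, -1, -12, 7, 8]
-2<6: swap(5,6), lo=6 mid=7 ⇒ [3, -5, -4, -11, -10, -2, 6, -1, -12, 7, 8]
-1<6: swap(6,7), lo=7 mid=8 ⇒ [3, -5, -4, -11, -10, -2, -1, 6, -12, 7, 8]
-12<6: swap(7,8), lo=8 mid=9 ⇒ [3, -5, -4, -11, -10, -2, -1, -12, 6, 7, 8]
7>6: swap(9,9), hi=8 ⇒ [3, -5, -4, -11, -10, -2, -1, -12, 6, 7, 8]
done. lo=8 hi=8; A=[3, -5, -4, -11, -10, -2, -1, -12, 6, 7, 8]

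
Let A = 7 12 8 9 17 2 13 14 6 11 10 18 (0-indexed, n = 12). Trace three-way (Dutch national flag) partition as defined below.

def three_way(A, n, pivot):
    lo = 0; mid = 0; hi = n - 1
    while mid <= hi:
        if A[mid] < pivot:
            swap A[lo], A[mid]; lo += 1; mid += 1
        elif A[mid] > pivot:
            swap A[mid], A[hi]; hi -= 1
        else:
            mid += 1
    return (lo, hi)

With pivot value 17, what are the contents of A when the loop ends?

7 12 8 9 2 13 14 6 11 10 17 18

pivot = 17; lo=0, mid=0, hi=11
A[mid]=7<17: swap A[0],A[0]; lo=1,mid=1 → 7 12 8 9 17 2 13 14 6 11 10 18
A[mid]=12<17: swap A[1],A[1]; lo=2,mid=2 → 7 12 8 9 17 2 13 14 6 11 10 18
A[mid]=8<17: swap A[2],A[2]; lo=3,mid=3 → 7 12 8 9 17 2 13 14 6 11 10 18
A[mid]=9<17: swap A[3],A[3]; lo=4,mid=4 → 7 12 8 9 17 2 13 14 6 11 10 18
A[mid]=17=17: mid=5
A[mid]=2<17: swap A[4],A[5]; lo=5,mid=6 → 7 12 8 9 2 17 13 14 6 11 10 18
A[mid]=13<17: swap A[5],A[6]; lo=6,mid=7 → 7 12 8 9 2 13 17 14 6 11 10 18
A[mid]=14<17: swap A[6],A[7]; lo=7,mid=8 → 7 12 8 9 2 13 14 17 6 11 10 18
A[mid]=6<17: swap A[7],A[8]; lo=8,mid=9 → 7 12 8 9 2 13 14 6 17 11 10 18
A[mid]=11<17: swap A[8],A[9]; lo=9,mid=10 → 7 12 8 9 2 13 14 6 11 17 10 18
A[mid]=10<17: swap A[9],A[10]; lo=10,mid=11 → 7 12 8 9 2 13 14 6 11 10 17 18
A[mid]=18>17: swap A[11],A[11]; hi=10 → 7 12 8 9 2 13 14 6 11 10 17 18
end: lo=10, hi=10; A = 7 12 8 9 2 13 14 6 11 10 17 18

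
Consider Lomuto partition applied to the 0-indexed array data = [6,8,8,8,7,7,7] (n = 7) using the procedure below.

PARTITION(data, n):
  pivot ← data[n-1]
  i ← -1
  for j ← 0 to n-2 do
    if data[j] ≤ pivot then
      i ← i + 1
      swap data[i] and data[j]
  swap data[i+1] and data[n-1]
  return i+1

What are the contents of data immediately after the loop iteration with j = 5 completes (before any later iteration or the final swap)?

[6,7,7,8,8,8,7]

pivot = data[6] = 7; i = -1
j=0: data[0]=6 ≤ 7 → i=0, swap data[0],data[0] (no change) → [6,8,8,8,7,7,7]
j=1: data[1]=8 > 7 → no swap
j=2: data[2]=8 > 7 → no swap
j=3: data[3]=8 > 7 → no swap
j=4: data[4]=7 ≤ 7 → i=1, swap data[1],data[4] → [6,7,8,8,8,7,7]
j=5: data[5]=7 ≤ 7 → i=2, swap data[2],data[5] → [6,7,7,8,8,8,7]
(after j=5) data = [6,7,7,8,8,8,7]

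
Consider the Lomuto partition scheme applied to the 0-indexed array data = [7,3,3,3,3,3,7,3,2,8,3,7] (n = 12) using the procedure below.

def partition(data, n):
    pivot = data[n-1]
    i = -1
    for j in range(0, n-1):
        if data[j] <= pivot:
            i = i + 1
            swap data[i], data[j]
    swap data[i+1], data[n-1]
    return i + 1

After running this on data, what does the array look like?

pivot=7, i=-1
j=0: 7≤7, i=0, swap(0,0) ⇒ [7,3,3,3,3,3,7,3,2,8,3,7]
j=1: 3≤7, i=1, swap(1,1) ⇒ [7,3,3,3,3,3,7,3,2,8,3,7]
j=2: 3≤7, i=2, swap(2,2) ⇒ [7,3,3,3,3,3,7,3,2,8,3,7]
j=3: 3≤7, i=3, swap(3,3) ⇒ [7,3,3,3,3,3,7,3,2,8,3,7]
j=4: 3≤7, i=4, swap(4,4) ⇒ [7,3,3,3,3,3,7,3,2,8,3,7]
j=5: 3≤7, i=5, swap(5,5) ⇒ [7,3,3,3,3,3,7,3,2,8,3,7]
j=6: 7≤7, i=6, swap(6,6) ⇒ [7,3,3,3,3,3,7,3,2,8,3,7]
j=7: 3≤7, i=7, swap(7,7) ⇒ [7,3,3,3,3,3,7,3,2,8,3,7]
j=8: 2≤7, i=8, swap(8,8) ⇒ [7,3,3,3,3,3,7,3,2,8,3,7]
j=9: 8>7, skip
j=10: 3≤7, i=9, swap(9,10) ⇒ [7,3,3,3,3,3,7,3,2,3,8,7]
swap(10,11) ⇒ [7,3,3,3,3,3,7,3,2,3,7,8]; return 10

[7,3,3,3,3,3,7,3,2,3,7,8]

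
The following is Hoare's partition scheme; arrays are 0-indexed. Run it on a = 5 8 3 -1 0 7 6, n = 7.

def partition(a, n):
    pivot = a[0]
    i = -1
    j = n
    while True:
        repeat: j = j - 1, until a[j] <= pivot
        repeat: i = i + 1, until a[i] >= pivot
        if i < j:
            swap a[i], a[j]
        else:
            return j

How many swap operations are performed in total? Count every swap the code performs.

2

pivot = a[0] = 5; i = -1, j = 7
j→4 (a[4]=0≤5), i→0 (a[0]=5≥5); i<j, swap → 0 8 3 -1 5 7 6
j→3 (a[3]=-1≤5), i→1 (a[1]=8≥5); i<j, swap → 0 -1 3 8 5 7 6
j→2, i→3; i≥j, return j=2. a = 0 -1 3 8 5 7 6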